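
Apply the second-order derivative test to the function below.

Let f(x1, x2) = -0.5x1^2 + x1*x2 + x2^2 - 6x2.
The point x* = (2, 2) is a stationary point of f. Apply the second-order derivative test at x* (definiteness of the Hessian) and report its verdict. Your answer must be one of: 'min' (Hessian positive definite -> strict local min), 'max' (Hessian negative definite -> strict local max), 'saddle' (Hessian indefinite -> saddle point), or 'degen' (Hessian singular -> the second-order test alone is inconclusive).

Compute the Hessian H = grad^2 f:
  H = [[-1, 1], [1, 2]]
Verify stationarity: grad f(x*) = H x* + g = (0, 0).
Eigenvalues of H: -1.3028, 2.3028.
Eigenvalues have mixed signs, so H is indefinite -> x* is a saddle point.

saddle


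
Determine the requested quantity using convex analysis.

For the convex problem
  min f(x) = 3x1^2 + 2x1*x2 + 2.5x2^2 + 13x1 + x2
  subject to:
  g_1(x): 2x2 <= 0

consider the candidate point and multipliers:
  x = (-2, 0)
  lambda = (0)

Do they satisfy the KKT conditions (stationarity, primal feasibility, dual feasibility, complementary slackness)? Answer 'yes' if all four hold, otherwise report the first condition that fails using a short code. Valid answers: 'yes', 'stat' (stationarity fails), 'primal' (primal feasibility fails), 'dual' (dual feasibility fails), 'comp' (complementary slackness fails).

Gradient of f: grad f(x) = Q x + c = (1, -3)
Constraint values g_i(x) = a_i^T x - b_i:
  g_1((-2, 0)) = 0
Stationarity residual: grad f(x) + sum_i lambda_i a_i = (1, -3)
  -> stationarity FAILS
Primal feasibility (all g_i <= 0): OK
Dual feasibility (all lambda_i >= 0): OK
Complementary slackness (lambda_i * g_i(x) = 0 for all i): OK

Verdict: the first failing condition is stationarity -> stat.

stat


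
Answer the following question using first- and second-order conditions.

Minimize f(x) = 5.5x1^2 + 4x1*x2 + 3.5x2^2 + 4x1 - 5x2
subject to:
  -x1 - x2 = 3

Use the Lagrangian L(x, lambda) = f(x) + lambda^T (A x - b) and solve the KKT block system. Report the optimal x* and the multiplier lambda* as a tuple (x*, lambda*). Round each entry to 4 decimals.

Form the Lagrangian:
  L(x, lambda) = (1/2) x^T Q x + c^T x + lambda^T (A x - b)
Stationarity (grad_x L = 0): Q x + c + A^T lambda = 0.
Primal feasibility: A x = b.

This gives the KKT block system:
  [ Q   A^T ] [ x     ]   [-c ]
  [ A    0  ] [ lambda ] = [ b ]

Solving the linear system:
  x*      = (-1.8, -1.2)
  lambda* = (-20.6)
  f(x*)   = 30.3

x* = (-1.8, -1.2), lambda* = (-20.6)


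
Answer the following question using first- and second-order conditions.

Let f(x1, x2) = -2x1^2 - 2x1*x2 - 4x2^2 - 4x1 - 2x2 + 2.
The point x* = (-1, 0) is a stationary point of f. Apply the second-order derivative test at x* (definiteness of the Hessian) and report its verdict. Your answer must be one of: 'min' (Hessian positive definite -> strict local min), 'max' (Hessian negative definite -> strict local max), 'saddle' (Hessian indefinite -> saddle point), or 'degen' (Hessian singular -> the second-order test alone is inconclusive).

Compute the Hessian H = grad^2 f:
  H = [[-4, -2], [-2, -8]]
Verify stationarity: grad f(x*) = H x* + g = (0, 0).
Eigenvalues of H: -8.8284, -3.1716.
Both eigenvalues < 0, so H is negative definite -> x* is a strict local max.

max


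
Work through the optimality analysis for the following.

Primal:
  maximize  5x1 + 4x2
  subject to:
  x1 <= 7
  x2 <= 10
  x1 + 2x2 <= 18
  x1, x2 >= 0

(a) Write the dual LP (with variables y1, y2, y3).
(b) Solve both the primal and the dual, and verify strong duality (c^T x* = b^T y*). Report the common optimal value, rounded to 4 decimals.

The standard primal-dual pair for 'max c^T x s.t. A x <= b, x >= 0' is:
  Dual:  min b^T y  s.t.  A^T y >= c,  y >= 0.

So the dual LP is:
  minimize  7y1 + 10y2 + 18y3
  subject to:
    y1 + y3 >= 5
    y2 + 2y3 >= 4
    y1, y2, y3 >= 0

Solving the primal: x* = (7, 5.5).
  primal value c^T x* = 57.
Solving the dual: y* = (3, 0, 2).
  dual value b^T y* = 57.
Strong duality: c^T x* = b^T y*. Confirmed.

57


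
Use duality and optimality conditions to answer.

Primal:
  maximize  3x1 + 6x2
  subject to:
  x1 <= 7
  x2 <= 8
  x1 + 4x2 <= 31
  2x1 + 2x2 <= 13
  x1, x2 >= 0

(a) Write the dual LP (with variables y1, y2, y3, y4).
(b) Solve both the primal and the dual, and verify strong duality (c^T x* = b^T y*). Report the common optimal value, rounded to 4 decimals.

The standard primal-dual pair for 'max c^T x s.t. A x <= b, x >= 0' is:
  Dual:  min b^T y  s.t.  A^T y >= c,  y >= 0.

So the dual LP is:
  minimize  7y1 + 8y2 + 31y3 + 13y4
  subject to:
    y1 + y3 + 2y4 >= 3
    y2 + 4y3 + 2y4 >= 6
    y1, y2, y3, y4 >= 0

Solving the primal: x* = (0, 6.5).
  primal value c^T x* = 39.
Solving the dual: y* = (0, 0, 0, 3).
  dual value b^T y* = 39.
Strong duality: c^T x* = b^T y*. Confirmed.

39


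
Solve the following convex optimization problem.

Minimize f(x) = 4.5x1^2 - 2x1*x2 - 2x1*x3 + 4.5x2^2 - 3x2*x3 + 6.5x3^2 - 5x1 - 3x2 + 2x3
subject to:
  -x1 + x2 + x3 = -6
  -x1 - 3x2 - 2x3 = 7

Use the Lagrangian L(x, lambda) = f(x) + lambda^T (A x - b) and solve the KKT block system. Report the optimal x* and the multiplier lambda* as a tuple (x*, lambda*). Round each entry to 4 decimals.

Form the Lagrangian:
  L(x, lambda) = (1/2) x^T Q x + c^T x + lambda^T (A x - b)
Stationarity (grad_x L = 0): Q x + c + A^T lambda = 0.
Primal feasibility: A x = b.

This gives the KKT block system:
  [ Q   A^T ] [ x     ]   [-c ]
  [ A    0  ] [ lambda ] = [ b ]

Solving the linear system:
  x*      = (2.3005, -1.9016, -1.7978)
  lambda* = (22.1585, 0.9454)
  f(x*)   = 58.4699

x* = (2.3005, -1.9016, -1.7978), lambda* = (22.1585, 0.9454)


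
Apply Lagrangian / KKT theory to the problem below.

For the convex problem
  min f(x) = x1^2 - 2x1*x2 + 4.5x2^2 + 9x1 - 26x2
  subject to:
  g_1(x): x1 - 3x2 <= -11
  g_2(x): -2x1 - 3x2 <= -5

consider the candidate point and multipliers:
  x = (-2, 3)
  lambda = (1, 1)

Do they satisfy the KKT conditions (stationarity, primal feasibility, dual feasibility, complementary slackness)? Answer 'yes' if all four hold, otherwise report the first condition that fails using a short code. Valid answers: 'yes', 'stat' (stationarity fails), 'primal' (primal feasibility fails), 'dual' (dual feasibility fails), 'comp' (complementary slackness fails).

Gradient of f: grad f(x) = Q x + c = (-1, 5)
Constraint values g_i(x) = a_i^T x - b_i:
  g_1((-2, 3)) = 0
  g_2((-2, 3)) = 0
Stationarity residual: grad f(x) + sum_i lambda_i a_i = (-2, -1)
  -> stationarity FAILS
Primal feasibility (all g_i <= 0): OK
Dual feasibility (all lambda_i >= 0): OK
Complementary slackness (lambda_i * g_i(x) = 0 for all i): OK

Verdict: the first failing condition is stationarity -> stat.

stat


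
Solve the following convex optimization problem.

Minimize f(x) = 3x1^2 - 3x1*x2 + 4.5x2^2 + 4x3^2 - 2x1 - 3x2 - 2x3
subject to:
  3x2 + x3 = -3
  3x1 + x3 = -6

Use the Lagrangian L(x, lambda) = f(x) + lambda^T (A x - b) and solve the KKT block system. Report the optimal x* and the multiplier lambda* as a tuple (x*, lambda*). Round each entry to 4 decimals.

Form the Lagrangian:
  L(x, lambda) = (1/2) x^T Q x + c^T x + lambda^T (A x - b)
Stationarity (grad_x L = 0): Q x + c + A^T lambda = 0.
Primal feasibility: A x = b.

This gives the KKT block system:
  [ Q   A^T ] [ x     ]   [-c ]
  [ A    0  ] [ lambda ] = [ b ]

Solving the linear system:
  x*      = (-1.8642, -0.8642, -0.4074)
  lambda* = (1.7284, 3.5309)
  f(x*)   = 16.7531

x* = (-1.8642, -0.8642, -0.4074), lambda* = (1.7284, 3.5309)


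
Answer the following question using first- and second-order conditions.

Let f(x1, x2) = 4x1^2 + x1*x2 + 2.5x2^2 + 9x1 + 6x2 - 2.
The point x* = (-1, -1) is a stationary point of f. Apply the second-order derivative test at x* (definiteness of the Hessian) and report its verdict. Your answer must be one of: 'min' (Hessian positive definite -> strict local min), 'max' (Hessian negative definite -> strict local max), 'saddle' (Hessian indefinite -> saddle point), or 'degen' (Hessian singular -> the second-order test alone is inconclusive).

Compute the Hessian H = grad^2 f:
  H = [[8, 1], [1, 5]]
Verify stationarity: grad f(x*) = H x* + g = (0, 0).
Eigenvalues of H: 4.6972, 8.3028.
Both eigenvalues > 0, so H is positive definite -> x* is a strict local min.

min


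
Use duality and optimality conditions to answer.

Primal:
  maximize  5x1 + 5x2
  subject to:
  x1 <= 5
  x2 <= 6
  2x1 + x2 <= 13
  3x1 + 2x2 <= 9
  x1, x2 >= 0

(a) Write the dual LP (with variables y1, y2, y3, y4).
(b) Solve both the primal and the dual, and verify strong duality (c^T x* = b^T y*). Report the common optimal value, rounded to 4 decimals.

The standard primal-dual pair for 'max c^T x s.t. A x <= b, x >= 0' is:
  Dual:  min b^T y  s.t.  A^T y >= c,  y >= 0.

So the dual LP is:
  minimize  5y1 + 6y2 + 13y3 + 9y4
  subject to:
    y1 + 2y3 + 3y4 >= 5
    y2 + y3 + 2y4 >= 5
    y1, y2, y3, y4 >= 0

Solving the primal: x* = (0, 4.5).
  primal value c^T x* = 22.5.
Solving the dual: y* = (0, 0, 0, 2.5).
  dual value b^T y* = 22.5.
Strong duality: c^T x* = b^T y*. Confirmed.

22.5


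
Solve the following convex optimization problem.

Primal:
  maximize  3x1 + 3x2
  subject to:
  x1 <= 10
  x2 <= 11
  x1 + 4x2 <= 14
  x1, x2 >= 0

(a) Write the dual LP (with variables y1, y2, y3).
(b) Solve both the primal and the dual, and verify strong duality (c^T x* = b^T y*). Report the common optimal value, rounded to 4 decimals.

The standard primal-dual pair for 'max c^T x s.t. A x <= b, x >= 0' is:
  Dual:  min b^T y  s.t.  A^T y >= c,  y >= 0.

So the dual LP is:
  minimize  10y1 + 11y2 + 14y3
  subject to:
    y1 + y3 >= 3
    y2 + 4y3 >= 3
    y1, y2, y3 >= 0

Solving the primal: x* = (10, 1).
  primal value c^T x* = 33.
Solving the dual: y* = (2.25, 0, 0.75).
  dual value b^T y* = 33.
Strong duality: c^T x* = b^T y*. Confirmed.

33


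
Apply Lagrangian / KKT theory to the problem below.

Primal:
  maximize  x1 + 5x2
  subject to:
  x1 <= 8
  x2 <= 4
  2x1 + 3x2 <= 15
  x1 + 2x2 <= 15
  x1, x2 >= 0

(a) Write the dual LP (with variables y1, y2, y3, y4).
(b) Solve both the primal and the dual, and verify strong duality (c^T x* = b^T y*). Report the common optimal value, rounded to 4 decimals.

The standard primal-dual pair for 'max c^T x s.t. A x <= b, x >= 0' is:
  Dual:  min b^T y  s.t.  A^T y >= c,  y >= 0.

So the dual LP is:
  minimize  8y1 + 4y2 + 15y3 + 15y4
  subject to:
    y1 + 2y3 + y4 >= 1
    y2 + 3y3 + 2y4 >= 5
    y1, y2, y3, y4 >= 0

Solving the primal: x* = (1.5, 4).
  primal value c^T x* = 21.5.
Solving the dual: y* = (0, 3.5, 0.5, 0).
  dual value b^T y* = 21.5.
Strong duality: c^T x* = b^T y*. Confirmed.

21.5


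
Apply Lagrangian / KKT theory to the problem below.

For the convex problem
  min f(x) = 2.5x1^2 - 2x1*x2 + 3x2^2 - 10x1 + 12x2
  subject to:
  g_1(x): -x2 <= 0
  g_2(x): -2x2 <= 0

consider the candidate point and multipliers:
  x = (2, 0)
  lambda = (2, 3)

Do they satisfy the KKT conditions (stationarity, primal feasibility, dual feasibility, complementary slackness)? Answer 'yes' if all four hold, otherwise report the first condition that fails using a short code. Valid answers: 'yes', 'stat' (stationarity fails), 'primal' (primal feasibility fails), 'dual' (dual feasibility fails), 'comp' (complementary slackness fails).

Gradient of f: grad f(x) = Q x + c = (0, 8)
Constraint values g_i(x) = a_i^T x - b_i:
  g_1((2, 0)) = 0
  g_2((2, 0)) = 0
Stationarity residual: grad f(x) + sum_i lambda_i a_i = (0, 0)
  -> stationarity OK
Primal feasibility (all g_i <= 0): OK
Dual feasibility (all lambda_i >= 0): OK
Complementary slackness (lambda_i * g_i(x) = 0 for all i): OK

Verdict: yes, KKT holds.

yes


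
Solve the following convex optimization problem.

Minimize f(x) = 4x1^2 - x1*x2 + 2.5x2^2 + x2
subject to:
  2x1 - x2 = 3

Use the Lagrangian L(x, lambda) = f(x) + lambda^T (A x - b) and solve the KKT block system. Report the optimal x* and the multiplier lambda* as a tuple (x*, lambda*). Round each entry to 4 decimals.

Form the Lagrangian:
  L(x, lambda) = (1/2) x^T Q x + c^T x + lambda^T (A x - b)
Stationarity (grad_x L = 0): Q x + c + A^T lambda = 0.
Primal feasibility: A x = b.

This gives the KKT block system:
  [ Q   A^T ] [ x     ]   [-c ]
  [ A    0  ] [ lambda ] = [ b ]

Solving the linear system:
  x*      = (1.0417, -0.9167)
  lambda* = (-4.625)
  f(x*)   = 6.4792

x* = (1.0417, -0.9167), lambda* = (-4.625)


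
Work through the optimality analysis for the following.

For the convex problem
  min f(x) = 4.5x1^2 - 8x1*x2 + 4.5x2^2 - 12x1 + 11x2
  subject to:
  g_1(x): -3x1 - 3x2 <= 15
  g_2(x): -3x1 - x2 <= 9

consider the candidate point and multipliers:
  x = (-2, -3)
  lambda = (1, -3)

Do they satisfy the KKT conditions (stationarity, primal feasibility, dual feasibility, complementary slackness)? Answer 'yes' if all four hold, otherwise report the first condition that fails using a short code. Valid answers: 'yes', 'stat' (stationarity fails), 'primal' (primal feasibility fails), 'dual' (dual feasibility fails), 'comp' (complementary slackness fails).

Gradient of f: grad f(x) = Q x + c = (-6, 0)
Constraint values g_i(x) = a_i^T x - b_i:
  g_1((-2, -3)) = 0
  g_2((-2, -3)) = 0
Stationarity residual: grad f(x) + sum_i lambda_i a_i = (0, 0)
  -> stationarity OK
Primal feasibility (all g_i <= 0): OK
Dual feasibility (all lambda_i >= 0): FAILS
Complementary slackness (lambda_i * g_i(x) = 0 for all i): OK

Verdict: the first failing condition is dual_feasibility -> dual.

dual


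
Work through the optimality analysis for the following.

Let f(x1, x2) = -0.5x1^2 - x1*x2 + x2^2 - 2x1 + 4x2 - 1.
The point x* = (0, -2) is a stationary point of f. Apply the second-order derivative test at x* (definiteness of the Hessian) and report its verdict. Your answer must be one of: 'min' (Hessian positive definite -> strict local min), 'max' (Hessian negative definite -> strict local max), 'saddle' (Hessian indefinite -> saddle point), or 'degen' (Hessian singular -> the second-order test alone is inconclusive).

Compute the Hessian H = grad^2 f:
  H = [[-1, -1], [-1, 2]]
Verify stationarity: grad f(x*) = H x* + g = (0, 0).
Eigenvalues of H: -1.3028, 2.3028.
Eigenvalues have mixed signs, so H is indefinite -> x* is a saddle point.

saddle


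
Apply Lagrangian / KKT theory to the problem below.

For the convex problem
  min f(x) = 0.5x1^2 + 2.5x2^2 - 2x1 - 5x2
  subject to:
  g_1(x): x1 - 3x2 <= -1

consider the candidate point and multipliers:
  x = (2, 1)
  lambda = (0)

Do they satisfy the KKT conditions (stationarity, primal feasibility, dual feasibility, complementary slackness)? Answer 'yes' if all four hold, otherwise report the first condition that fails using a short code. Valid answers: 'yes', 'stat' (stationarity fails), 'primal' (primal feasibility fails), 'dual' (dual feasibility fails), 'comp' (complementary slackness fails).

Gradient of f: grad f(x) = Q x + c = (0, 0)
Constraint values g_i(x) = a_i^T x - b_i:
  g_1((2, 1)) = 0
Stationarity residual: grad f(x) + sum_i lambda_i a_i = (0, 0)
  -> stationarity OK
Primal feasibility (all g_i <= 0): OK
Dual feasibility (all lambda_i >= 0): OK
Complementary slackness (lambda_i * g_i(x) = 0 for all i): OK

Verdict: yes, KKT holds.

yes


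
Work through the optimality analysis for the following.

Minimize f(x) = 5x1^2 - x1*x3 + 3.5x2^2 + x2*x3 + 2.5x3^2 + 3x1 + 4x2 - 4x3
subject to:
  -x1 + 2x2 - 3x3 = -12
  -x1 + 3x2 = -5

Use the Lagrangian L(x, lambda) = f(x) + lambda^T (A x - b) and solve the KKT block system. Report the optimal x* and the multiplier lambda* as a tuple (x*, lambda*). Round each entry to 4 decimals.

Form the Lagrangian:
  L(x, lambda) = (1/2) x^T Q x + c^T x + lambda^T (A x - b)
Stationarity (grad_x L = 0): Q x + c + A^T lambda = 0.
Primal feasibility: A x = b.

This gives the KKT block system:
  [ Q   A^T ] [ x     ]   [-c ]
  [ A    0  ] [ lambda ] = [ b ]

Solving the linear system:
  x*      = (0.2236, -1.5921, 2.864)
  lambda* = (2.8348, -0.4629)
  f(x*)   = 7.2747

x* = (0.2236, -1.5921, 2.864), lambda* = (2.8348, -0.4629)


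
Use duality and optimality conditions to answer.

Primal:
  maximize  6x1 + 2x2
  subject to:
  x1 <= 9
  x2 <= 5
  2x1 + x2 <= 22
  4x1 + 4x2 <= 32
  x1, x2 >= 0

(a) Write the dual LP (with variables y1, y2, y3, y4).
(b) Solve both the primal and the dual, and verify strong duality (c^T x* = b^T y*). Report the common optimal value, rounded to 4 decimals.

The standard primal-dual pair for 'max c^T x s.t. A x <= b, x >= 0' is:
  Dual:  min b^T y  s.t.  A^T y >= c,  y >= 0.

So the dual LP is:
  minimize  9y1 + 5y2 + 22y3 + 32y4
  subject to:
    y1 + 2y3 + 4y4 >= 6
    y2 + y3 + 4y4 >= 2
    y1, y2, y3, y4 >= 0

Solving the primal: x* = (8, 0).
  primal value c^T x* = 48.
Solving the dual: y* = (0, 0, 0, 1.5).
  dual value b^T y* = 48.
Strong duality: c^T x* = b^T y*. Confirmed.

48


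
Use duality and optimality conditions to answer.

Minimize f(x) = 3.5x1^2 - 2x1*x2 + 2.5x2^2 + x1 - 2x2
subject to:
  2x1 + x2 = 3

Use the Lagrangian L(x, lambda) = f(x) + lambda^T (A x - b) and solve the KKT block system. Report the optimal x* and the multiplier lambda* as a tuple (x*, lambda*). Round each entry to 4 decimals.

Form the Lagrangian:
  L(x, lambda) = (1/2) x^T Q x + c^T x + lambda^T (A x - b)
Stationarity (grad_x L = 0): Q x + c + A^T lambda = 0.
Primal feasibility: A x = b.

This gives the KKT block system:
  [ Q   A^T ] [ x     ]   [-c ]
  [ A    0  ] [ lambda ] = [ b ]

Solving the linear system:
  x*      = (0.8857, 1.2286)
  lambda* = (-2.3714)
  f(x*)   = 2.7714

x* = (0.8857, 1.2286), lambda* = (-2.3714)


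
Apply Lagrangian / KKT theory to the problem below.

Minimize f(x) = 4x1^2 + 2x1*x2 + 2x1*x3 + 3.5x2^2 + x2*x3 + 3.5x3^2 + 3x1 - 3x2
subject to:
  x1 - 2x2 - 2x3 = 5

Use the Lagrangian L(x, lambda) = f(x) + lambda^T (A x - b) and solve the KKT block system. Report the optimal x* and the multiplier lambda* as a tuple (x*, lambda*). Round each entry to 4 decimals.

Form the Lagrangian:
  L(x, lambda) = (1/2) x^T Q x + c^T x + lambda^T (A x - b)
Stationarity (grad_x L = 0): Q x + c + A^T lambda = 0.
Primal feasibility: A x = b.

This gives the KKT block system:
  [ Q   A^T ] [ x     ]   [-c ]
  [ A    0  ] [ lambda ] = [ b ]

Solving the linear system:
  x*      = (0.7045, -0.8239, -1.3239)
  lambda* = (-4.3409)
  f(x*)   = 13.1449

x* = (0.7045, -0.8239, -1.3239), lambda* = (-4.3409)


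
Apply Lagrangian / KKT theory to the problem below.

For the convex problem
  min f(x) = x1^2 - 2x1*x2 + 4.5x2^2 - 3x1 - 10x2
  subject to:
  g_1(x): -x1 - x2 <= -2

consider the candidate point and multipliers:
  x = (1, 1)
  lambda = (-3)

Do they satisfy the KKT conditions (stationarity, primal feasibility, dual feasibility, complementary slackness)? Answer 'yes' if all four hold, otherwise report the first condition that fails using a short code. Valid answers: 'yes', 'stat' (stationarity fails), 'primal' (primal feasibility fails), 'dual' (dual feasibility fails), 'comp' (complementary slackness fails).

Gradient of f: grad f(x) = Q x + c = (-3, -3)
Constraint values g_i(x) = a_i^T x - b_i:
  g_1((1, 1)) = 0
Stationarity residual: grad f(x) + sum_i lambda_i a_i = (0, 0)
  -> stationarity OK
Primal feasibility (all g_i <= 0): OK
Dual feasibility (all lambda_i >= 0): FAILS
Complementary slackness (lambda_i * g_i(x) = 0 for all i): OK

Verdict: the first failing condition is dual_feasibility -> dual.

dual


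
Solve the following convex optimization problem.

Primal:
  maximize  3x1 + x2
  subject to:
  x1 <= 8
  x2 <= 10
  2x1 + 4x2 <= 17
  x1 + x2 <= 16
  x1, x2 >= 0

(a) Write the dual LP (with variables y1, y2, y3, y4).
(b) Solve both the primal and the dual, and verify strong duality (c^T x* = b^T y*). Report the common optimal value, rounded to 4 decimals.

The standard primal-dual pair for 'max c^T x s.t. A x <= b, x >= 0' is:
  Dual:  min b^T y  s.t.  A^T y >= c,  y >= 0.

So the dual LP is:
  minimize  8y1 + 10y2 + 17y3 + 16y4
  subject to:
    y1 + 2y3 + y4 >= 3
    y2 + 4y3 + y4 >= 1
    y1, y2, y3, y4 >= 0

Solving the primal: x* = (8, 0.25).
  primal value c^T x* = 24.25.
Solving the dual: y* = (2.5, 0, 0.25, 0).
  dual value b^T y* = 24.25.
Strong duality: c^T x* = b^T y*. Confirmed.

24.25


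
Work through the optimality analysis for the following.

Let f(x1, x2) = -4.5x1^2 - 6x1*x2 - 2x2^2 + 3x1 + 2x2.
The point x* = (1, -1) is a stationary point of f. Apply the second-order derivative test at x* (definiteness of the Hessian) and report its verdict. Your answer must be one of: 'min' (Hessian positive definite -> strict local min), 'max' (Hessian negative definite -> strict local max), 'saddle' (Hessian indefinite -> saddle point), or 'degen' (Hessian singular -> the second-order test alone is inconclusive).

Compute the Hessian H = grad^2 f:
  H = [[-9, -6], [-6, -4]]
Verify stationarity: grad f(x*) = H x* + g = (0, 0).
Eigenvalues of H: -13, 0.
H has a zero eigenvalue (singular; negative semidefinite but not definite), so H is neither positive definite, negative definite, nor indefinite. The second-order test alone is inconclusive -> degen.
(Indeed, f is constant along the null direction of H through x*, so x* is not a strict local extremum.)

degen


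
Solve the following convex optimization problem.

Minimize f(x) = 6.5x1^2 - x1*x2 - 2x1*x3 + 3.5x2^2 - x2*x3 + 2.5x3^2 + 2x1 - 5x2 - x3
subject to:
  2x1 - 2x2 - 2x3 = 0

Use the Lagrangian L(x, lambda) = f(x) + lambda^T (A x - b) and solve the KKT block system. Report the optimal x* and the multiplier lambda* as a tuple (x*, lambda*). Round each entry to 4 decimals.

Form the Lagrangian:
  L(x, lambda) = (1/2) x^T Q x + c^T x + lambda^T (A x - b)
Stationarity (grad_x L = 0): Q x + c + A^T lambda = 0.
Primal feasibility: A x = b.

This gives the KKT block system:
  [ Q   A^T ] [ x     ]   [-c ]
  [ A    0  ] [ lambda ] = [ b ]

Solving the linear system:
  x*      = (0.0351, 0.2982, -0.2632)
  lambda* = (-1.3421)
  f(x*)   = -0.5789

x* = (0.0351, 0.2982, -0.2632), lambda* = (-1.3421)


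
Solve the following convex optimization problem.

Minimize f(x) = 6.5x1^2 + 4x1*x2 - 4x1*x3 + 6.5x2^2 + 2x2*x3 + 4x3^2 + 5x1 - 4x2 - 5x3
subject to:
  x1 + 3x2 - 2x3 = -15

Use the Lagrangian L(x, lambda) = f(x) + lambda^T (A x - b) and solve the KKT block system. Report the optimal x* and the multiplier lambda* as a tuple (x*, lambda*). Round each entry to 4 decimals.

Form the Lagrangian:
  L(x, lambda) = (1/2) x^T Q x + c^T x + lambda^T (A x - b)
Stationarity (grad_x L = 0): Q x + c + A^T lambda = 0.
Primal feasibility: A x = b.

This gives the KKT block system:
  [ Q   A^T ] [ x     ]   [-c ]
  [ A    0  ] [ lambda ] = [ b ]

Solving the linear system:
  x*      = (0.9817, -2.6597, 4.0013)
  lambda* = (8.8822)
  f(x*)   = 64.3868

x* = (0.9817, -2.6597, 4.0013), lambda* = (8.8822)


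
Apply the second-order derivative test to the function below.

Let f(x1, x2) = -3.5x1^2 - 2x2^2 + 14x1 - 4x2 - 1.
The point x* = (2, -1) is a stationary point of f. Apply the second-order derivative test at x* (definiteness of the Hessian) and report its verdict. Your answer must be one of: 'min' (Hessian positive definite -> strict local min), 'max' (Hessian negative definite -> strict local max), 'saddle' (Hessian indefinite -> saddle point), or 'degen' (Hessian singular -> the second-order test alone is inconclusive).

Compute the Hessian H = grad^2 f:
  H = [[-7, 0], [0, -4]]
Verify stationarity: grad f(x*) = H x* + g = (0, 0).
Eigenvalues of H: -7, -4.
Both eigenvalues < 0, so H is negative definite -> x* is a strict local max.

max


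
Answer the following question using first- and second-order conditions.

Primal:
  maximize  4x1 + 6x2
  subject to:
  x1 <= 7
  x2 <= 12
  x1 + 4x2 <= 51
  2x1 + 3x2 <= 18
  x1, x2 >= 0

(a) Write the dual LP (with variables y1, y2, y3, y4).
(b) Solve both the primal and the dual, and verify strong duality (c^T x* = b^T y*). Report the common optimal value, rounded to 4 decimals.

The standard primal-dual pair for 'max c^T x s.t. A x <= b, x >= 0' is:
  Dual:  min b^T y  s.t.  A^T y >= c,  y >= 0.

So the dual LP is:
  minimize  7y1 + 12y2 + 51y3 + 18y4
  subject to:
    y1 + y3 + 2y4 >= 4
    y2 + 4y3 + 3y4 >= 6
    y1, y2, y3, y4 >= 0

Solving the primal: x* = (0, 6).
  primal value c^T x* = 36.
Solving the dual: y* = (0, 0, 0, 2).
  dual value b^T y* = 36.
Strong duality: c^T x* = b^T y*. Confirmed.

36


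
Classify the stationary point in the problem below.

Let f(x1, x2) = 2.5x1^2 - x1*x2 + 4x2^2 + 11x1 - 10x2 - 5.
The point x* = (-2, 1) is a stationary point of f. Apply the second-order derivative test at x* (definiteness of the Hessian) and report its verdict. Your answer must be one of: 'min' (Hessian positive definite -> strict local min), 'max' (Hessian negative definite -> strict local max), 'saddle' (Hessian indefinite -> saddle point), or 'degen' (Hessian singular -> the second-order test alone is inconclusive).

Compute the Hessian H = grad^2 f:
  H = [[5, -1], [-1, 8]]
Verify stationarity: grad f(x*) = H x* + g = (0, 0).
Eigenvalues of H: 4.6972, 8.3028.
Both eigenvalues > 0, so H is positive definite -> x* is a strict local min.

min


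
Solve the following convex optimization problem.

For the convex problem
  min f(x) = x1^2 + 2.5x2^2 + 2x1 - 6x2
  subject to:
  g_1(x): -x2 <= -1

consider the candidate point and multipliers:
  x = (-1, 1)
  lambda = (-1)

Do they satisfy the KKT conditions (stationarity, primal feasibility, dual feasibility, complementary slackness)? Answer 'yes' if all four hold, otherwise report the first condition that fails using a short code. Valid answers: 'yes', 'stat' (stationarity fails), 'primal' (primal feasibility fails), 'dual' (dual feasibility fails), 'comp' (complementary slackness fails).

Gradient of f: grad f(x) = Q x + c = (0, -1)
Constraint values g_i(x) = a_i^T x - b_i:
  g_1((-1, 1)) = 0
Stationarity residual: grad f(x) + sum_i lambda_i a_i = (0, 0)
  -> stationarity OK
Primal feasibility (all g_i <= 0): OK
Dual feasibility (all lambda_i >= 0): FAILS
Complementary slackness (lambda_i * g_i(x) = 0 for all i): OK

Verdict: the first failing condition is dual_feasibility -> dual.

dual


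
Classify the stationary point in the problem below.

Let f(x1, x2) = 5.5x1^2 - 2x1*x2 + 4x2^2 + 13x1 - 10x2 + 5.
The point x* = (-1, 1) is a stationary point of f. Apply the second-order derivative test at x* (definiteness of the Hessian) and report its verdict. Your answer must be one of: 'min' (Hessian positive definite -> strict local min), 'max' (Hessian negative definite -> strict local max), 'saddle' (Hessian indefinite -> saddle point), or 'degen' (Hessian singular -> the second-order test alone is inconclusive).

Compute the Hessian H = grad^2 f:
  H = [[11, -2], [-2, 8]]
Verify stationarity: grad f(x*) = H x* + g = (0, 0).
Eigenvalues of H: 7, 12.
Both eigenvalues > 0, so H is positive definite -> x* is a strict local min.

min


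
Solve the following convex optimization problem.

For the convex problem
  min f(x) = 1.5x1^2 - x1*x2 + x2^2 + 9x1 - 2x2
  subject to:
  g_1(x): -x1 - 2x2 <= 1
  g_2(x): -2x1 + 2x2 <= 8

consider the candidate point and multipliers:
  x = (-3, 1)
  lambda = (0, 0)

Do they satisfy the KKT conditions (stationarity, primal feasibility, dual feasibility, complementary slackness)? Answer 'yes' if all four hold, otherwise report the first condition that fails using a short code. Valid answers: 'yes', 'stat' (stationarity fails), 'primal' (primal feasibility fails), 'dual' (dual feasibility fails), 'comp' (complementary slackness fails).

Gradient of f: grad f(x) = Q x + c = (-1, 3)
Constraint values g_i(x) = a_i^T x - b_i:
  g_1((-3, 1)) = 0
  g_2((-3, 1)) = 0
Stationarity residual: grad f(x) + sum_i lambda_i a_i = (-1, 3)
  -> stationarity FAILS
Primal feasibility (all g_i <= 0): OK
Dual feasibility (all lambda_i >= 0): OK
Complementary slackness (lambda_i * g_i(x) = 0 for all i): OK

Verdict: the first failing condition is stationarity -> stat.

stat


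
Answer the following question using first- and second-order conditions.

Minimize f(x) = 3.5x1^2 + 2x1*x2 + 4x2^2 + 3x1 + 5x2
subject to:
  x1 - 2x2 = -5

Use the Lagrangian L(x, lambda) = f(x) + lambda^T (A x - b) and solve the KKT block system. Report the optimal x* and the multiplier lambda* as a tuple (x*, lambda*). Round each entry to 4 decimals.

Form the Lagrangian:
  L(x, lambda) = (1/2) x^T Q x + c^T x + lambda^T (A x - b)
Stationarity (grad_x L = 0): Q x + c + A^T lambda = 0.
Primal feasibility: A x = b.

This gives the KKT block system:
  [ Q   A^T ] [ x     ]   [-c ]
  [ A    0  ] [ lambda ] = [ b ]

Solving the linear system:
  x*      = (-1.8636, 1.5682)
  lambda* = (6.9091)
  f(x*)   = 18.3977

x* = (-1.8636, 1.5682), lambda* = (6.9091)


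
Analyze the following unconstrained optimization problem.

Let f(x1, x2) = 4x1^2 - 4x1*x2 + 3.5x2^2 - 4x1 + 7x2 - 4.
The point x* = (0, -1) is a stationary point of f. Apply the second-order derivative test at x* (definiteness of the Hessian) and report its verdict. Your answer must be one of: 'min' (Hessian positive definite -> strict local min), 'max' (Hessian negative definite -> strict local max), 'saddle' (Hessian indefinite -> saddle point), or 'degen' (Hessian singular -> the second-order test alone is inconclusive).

Compute the Hessian H = grad^2 f:
  H = [[8, -4], [-4, 7]]
Verify stationarity: grad f(x*) = H x* + g = (0, 0).
Eigenvalues of H: 3.4689, 11.5311.
Both eigenvalues > 0, so H is positive definite -> x* is a strict local min.

min


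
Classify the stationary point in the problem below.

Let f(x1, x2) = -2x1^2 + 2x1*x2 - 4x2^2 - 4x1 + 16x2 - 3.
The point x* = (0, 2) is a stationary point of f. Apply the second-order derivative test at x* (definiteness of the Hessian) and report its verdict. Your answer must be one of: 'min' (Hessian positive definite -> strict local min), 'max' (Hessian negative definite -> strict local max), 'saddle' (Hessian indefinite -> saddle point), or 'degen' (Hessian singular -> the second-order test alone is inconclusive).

Compute the Hessian H = grad^2 f:
  H = [[-4, 2], [2, -8]]
Verify stationarity: grad f(x*) = H x* + g = (0, 0).
Eigenvalues of H: -8.8284, -3.1716.
Both eigenvalues < 0, so H is negative definite -> x* is a strict local max.

max


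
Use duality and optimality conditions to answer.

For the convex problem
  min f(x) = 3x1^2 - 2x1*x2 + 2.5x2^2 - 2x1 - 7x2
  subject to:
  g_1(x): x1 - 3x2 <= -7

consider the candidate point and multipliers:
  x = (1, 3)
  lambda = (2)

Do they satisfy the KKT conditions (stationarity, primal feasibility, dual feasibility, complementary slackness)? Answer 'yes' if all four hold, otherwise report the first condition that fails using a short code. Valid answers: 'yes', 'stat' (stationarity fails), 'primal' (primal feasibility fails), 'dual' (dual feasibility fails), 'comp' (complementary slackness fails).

Gradient of f: grad f(x) = Q x + c = (-2, 6)
Constraint values g_i(x) = a_i^T x - b_i:
  g_1((1, 3)) = -1
Stationarity residual: grad f(x) + sum_i lambda_i a_i = (0, 0)
  -> stationarity OK
Primal feasibility (all g_i <= 0): OK
Dual feasibility (all lambda_i >= 0): OK
Complementary slackness (lambda_i * g_i(x) = 0 for all i): FAILS

Verdict: the first failing condition is complementary_slackness -> comp.

comp


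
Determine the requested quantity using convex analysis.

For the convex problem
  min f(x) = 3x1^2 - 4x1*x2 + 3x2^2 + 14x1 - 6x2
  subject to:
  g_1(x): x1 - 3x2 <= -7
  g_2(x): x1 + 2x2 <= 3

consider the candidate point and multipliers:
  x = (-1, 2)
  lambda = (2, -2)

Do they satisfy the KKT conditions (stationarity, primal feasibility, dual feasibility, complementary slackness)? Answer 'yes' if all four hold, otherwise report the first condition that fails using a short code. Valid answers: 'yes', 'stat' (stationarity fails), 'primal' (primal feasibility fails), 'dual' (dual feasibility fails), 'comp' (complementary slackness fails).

Gradient of f: grad f(x) = Q x + c = (0, 10)
Constraint values g_i(x) = a_i^T x - b_i:
  g_1((-1, 2)) = 0
  g_2((-1, 2)) = 0
Stationarity residual: grad f(x) + sum_i lambda_i a_i = (0, 0)
  -> stationarity OK
Primal feasibility (all g_i <= 0): OK
Dual feasibility (all lambda_i >= 0): FAILS
Complementary slackness (lambda_i * g_i(x) = 0 for all i): OK

Verdict: the first failing condition is dual_feasibility -> dual.

dual


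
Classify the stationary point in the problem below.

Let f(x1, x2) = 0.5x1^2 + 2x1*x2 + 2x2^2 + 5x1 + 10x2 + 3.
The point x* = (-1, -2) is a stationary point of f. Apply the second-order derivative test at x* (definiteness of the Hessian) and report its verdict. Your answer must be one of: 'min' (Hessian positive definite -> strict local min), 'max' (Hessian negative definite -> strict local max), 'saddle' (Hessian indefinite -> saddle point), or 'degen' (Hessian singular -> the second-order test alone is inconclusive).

Compute the Hessian H = grad^2 f:
  H = [[1, 2], [2, 4]]
Verify stationarity: grad f(x*) = H x* + g = (0, 0).
Eigenvalues of H: 0, 5.
H has a zero eigenvalue (singular; positive semidefinite but not definite), so H is neither positive definite, negative definite, nor indefinite. The second-order test alone is inconclusive -> degen.
(Indeed, f is constant along the null direction of H through x*, so x* is not a strict local extremum.)

degen


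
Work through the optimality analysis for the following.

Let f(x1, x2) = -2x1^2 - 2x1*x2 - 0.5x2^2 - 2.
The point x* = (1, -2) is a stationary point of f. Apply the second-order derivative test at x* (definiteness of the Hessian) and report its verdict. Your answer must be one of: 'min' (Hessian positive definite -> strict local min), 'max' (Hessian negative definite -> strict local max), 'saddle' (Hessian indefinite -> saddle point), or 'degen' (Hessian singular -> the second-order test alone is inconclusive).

Compute the Hessian H = grad^2 f:
  H = [[-4, -2], [-2, -1]]
Verify stationarity: grad f(x*) = H x* + g = (0, 0).
Eigenvalues of H: -5, 0.
H has a zero eigenvalue (singular; negative semidefinite but not definite), so H is neither positive definite, negative definite, nor indefinite. The second-order test alone is inconclusive -> degen.
(Indeed, f is constant along the null direction of H through x*, so x* is not a strict local extremum.)

degen


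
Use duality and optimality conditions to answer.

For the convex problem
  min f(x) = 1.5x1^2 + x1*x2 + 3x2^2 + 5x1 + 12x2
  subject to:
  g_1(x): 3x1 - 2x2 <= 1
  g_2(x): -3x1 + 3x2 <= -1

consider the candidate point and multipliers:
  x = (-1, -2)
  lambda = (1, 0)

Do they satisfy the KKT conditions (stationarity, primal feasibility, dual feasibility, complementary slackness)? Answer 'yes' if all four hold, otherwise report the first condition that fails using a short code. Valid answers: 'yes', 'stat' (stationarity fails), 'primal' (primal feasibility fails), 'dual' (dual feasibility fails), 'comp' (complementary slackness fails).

Gradient of f: grad f(x) = Q x + c = (0, -1)
Constraint values g_i(x) = a_i^T x - b_i:
  g_1((-1, -2)) = 0
  g_2((-1, -2)) = -2
Stationarity residual: grad f(x) + sum_i lambda_i a_i = (3, -3)
  -> stationarity FAILS
Primal feasibility (all g_i <= 0): OK
Dual feasibility (all lambda_i >= 0): OK
Complementary slackness (lambda_i * g_i(x) = 0 for all i): OK

Verdict: the first failing condition is stationarity -> stat.

stat


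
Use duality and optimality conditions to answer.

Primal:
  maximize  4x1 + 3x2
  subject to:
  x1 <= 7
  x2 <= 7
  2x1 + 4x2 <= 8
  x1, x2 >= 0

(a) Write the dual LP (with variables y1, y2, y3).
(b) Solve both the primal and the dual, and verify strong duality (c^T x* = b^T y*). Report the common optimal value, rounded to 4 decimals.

The standard primal-dual pair for 'max c^T x s.t. A x <= b, x >= 0' is:
  Dual:  min b^T y  s.t.  A^T y >= c,  y >= 0.

So the dual LP is:
  minimize  7y1 + 7y2 + 8y3
  subject to:
    y1 + 2y3 >= 4
    y2 + 4y3 >= 3
    y1, y2, y3 >= 0

Solving the primal: x* = (4, 0).
  primal value c^T x* = 16.
Solving the dual: y* = (0, 0, 2).
  dual value b^T y* = 16.
Strong duality: c^T x* = b^T y*. Confirmed.

16


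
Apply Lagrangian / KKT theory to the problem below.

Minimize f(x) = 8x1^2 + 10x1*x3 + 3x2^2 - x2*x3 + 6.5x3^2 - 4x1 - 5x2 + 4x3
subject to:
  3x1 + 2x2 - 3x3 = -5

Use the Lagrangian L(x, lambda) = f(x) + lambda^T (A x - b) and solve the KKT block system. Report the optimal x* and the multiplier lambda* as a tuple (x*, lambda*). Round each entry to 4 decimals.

Form the Lagrangian:
  L(x, lambda) = (1/2) x^T Q x + c^T x + lambda^T (A x - b)
Stationarity (grad_x L = 0): Q x + c + A^T lambda = 0.
Primal feasibility: A x = b.

This gives the KKT block system:
  [ Q   A^T ] [ x     ]   [-c ]
  [ A    0  ] [ lambda ] = [ b ]

Solving the linear system:
  x*      = (-0.8183, 0.123, 0.9304)
  lambda* = (2.5963)
  f(x*)   = 9.6806

x* = (-0.8183, 0.123, 0.9304), lambda* = (2.5963)


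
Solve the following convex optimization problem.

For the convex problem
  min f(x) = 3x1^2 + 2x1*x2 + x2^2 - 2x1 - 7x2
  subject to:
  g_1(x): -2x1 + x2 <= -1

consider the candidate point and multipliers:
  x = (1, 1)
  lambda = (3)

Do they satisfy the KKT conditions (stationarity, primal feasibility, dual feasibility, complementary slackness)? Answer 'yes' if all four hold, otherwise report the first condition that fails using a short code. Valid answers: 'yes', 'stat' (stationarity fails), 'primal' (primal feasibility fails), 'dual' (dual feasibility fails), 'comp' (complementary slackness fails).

Gradient of f: grad f(x) = Q x + c = (6, -3)
Constraint values g_i(x) = a_i^T x - b_i:
  g_1((1, 1)) = 0
Stationarity residual: grad f(x) + sum_i lambda_i a_i = (0, 0)
  -> stationarity OK
Primal feasibility (all g_i <= 0): OK
Dual feasibility (all lambda_i >= 0): OK
Complementary slackness (lambda_i * g_i(x) = 0 for all i): OK

Verdict: yes, KKT holds.

yes


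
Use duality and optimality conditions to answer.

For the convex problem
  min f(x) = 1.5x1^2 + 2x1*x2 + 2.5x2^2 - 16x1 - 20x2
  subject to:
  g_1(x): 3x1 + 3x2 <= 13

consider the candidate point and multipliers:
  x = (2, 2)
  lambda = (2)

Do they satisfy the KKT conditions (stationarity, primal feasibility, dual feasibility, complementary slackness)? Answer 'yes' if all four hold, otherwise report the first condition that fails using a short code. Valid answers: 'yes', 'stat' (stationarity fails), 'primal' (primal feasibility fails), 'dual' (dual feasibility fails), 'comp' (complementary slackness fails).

Gradient of f: grad f(x) = Q x + c = (-6, -6)
Constraint values g_i(x) = a_i^T x - b_i:
  g_1((2, 2)) = -1
Stationarity residual: grad f(x) + sum_i lambda_i a_i = (0, 0)
  -> stationarity OK
Primal feasibility (all g_i <= 0): OK
Dual feasibility (all lambda_i >= 0): OK
Complementary slackness (lambda_i * g_i(x) = 0 for all i): FAILS

Verdict: the first failing condition is complementary_slackness -> comp.

comp


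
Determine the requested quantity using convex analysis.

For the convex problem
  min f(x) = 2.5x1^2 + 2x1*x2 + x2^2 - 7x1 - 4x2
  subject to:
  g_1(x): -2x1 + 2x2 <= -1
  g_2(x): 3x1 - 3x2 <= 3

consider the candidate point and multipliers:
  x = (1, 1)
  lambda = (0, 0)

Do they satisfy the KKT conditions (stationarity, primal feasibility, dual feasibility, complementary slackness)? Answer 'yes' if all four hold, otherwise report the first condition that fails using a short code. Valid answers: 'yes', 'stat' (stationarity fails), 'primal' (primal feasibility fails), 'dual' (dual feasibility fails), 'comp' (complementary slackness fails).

Gradient of f: grad f(x) = Q x + c = (0, 0)
Constraint values g_i(x) = a_i^T x - b_i:
  g_1((1, 1)) = 1
  g_2((1, 1)) = -3
Stationarity residual: grad f(x) + sum_i lambda_i a_i = (0, 0)
  -> stationarity OK
Primal feasibility (all g_i <= 0): FAILS
Dual feasibility (all lambda_i >= 0): OK
Complementary slackness (lambda_i * g_i(x) = 0 for all i): OK

Verdict: the first failing condition is primal_feasibility -> primal.

primal


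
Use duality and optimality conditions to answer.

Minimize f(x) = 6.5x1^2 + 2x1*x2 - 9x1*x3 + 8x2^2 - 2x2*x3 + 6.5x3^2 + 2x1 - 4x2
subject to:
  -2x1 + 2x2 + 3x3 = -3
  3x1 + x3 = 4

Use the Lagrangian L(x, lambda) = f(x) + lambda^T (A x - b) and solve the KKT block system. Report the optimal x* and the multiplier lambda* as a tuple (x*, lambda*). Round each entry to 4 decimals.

Form the Lagrangian:
  L(x, lambda) = (1/2) x^T Q x + c^T x + lambda^T (A x - b)
Stationarity (grad_x L = 0): Q x + c + A^T lambda = 0.
Primal feasibility: A x = b.

This gives the KKT block system:
  [ Q   A^T ] [ x     ]   [-c ]
  [ A    0  ] [ lambda ] = [ b ]

Solving the linear system:
  x*      = (1.291, -0.3995, 0.127)
  lambda* = (4.0317, -2.9259)
  f(x*)   = 13.9894

x* = (1.291, -0.3995, 0.127), lambda* = (4.0317, -2.9259)
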